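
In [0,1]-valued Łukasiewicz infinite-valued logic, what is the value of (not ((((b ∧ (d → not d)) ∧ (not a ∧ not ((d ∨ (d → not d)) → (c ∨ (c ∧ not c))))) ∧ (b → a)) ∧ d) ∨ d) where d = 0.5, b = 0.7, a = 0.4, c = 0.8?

0.80

not d: Łukasiewicz ¬ gives 1 − 0.5 = 0.5
(d → not d): min(1, 1 − 0.5 + 0.5) = 1
(b ∧ (d → not d)) = min(0.7, 1) = 0.7
not a: Łukasiewicz ¬ gives 1 − 0.4 = 0.6
not d: Łukasiewicz ¬ gives 1 − 0.5 = 0.5
(d → not d): min(1, 1 − 0.5 + 0.5) = 1
(d ∨ (d → not d)) = max(0.5, 1) = 1
not c: Łukasiewicz ¬ gives 1 − 0.8 = 0.2
(c ∧ not c) = min(0.8, 0.2) = 0.2
(c ∨ (c ∧ not c)) = max(0.8, 0.2) = 0.8
((d ∨ (d → not d)) → (c ∨ (c ∧ not c))): min(1, 1 − 1 + 0.8) = 0.8
not ((d ∨ (d → not d)) → (c ∨ (c ∧ not c))): Łukasiewicz ¬ gives 1 − 0.8 = 0.2
(not a ∧ not ((d ∨ (d → not d)) → (c ∨ (c ∧ not c)))) = min(0.6, 0.2) = 0.2
((b ∧ (d → not d)) ∧ (not a ∧ not ((d ∨ (d → not d)) → (c ∨ (c ∧ not c))))) = min(0.7, 0.2) = 0.2
(b → a): min(1, 1 − 0.7 + 0.4) = 0.7
(((b ∧ (d → not d)) ∧ (not a ∧ not ((d ∨ (d → not d)) → (c ∨ (c ∧ not c))))) ∧ (b → a)) = min(0.2, 0.7) = 0.2
((((b ∧ (d → not d)) ∧ (not a ∧ not ((d ∨ (d → not d)) → (c ∨ (c ∧ not c))))) ∧ (b → a)) ∧ d) = min(0.2, 0.5) = 0.2
not ((((b ∧ (d → not d)) ∧ (not a ∧ not ((d ∨ (d → not d)) → (c ∨ (c ∧ not c))))) ∧ (b → a)) ∧ d): Łukasiewicz ¬ gives 1 − 0.2 = 0.8
(not ((((b ∧ (d → not d)) ∧ (not a ∧ not ((d ∨ (d → not d)) → (c ∨ (c ∧ not c))))) ∧ (b → a)) ∧ d) ∨ d) = max(0.8, 0.5) = 0.8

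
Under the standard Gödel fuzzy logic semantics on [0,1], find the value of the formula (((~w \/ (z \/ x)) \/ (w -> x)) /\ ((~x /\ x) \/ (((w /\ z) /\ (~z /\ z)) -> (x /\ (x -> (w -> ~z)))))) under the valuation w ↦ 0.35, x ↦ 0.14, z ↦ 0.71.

~w: Gödel ¬ of 0.35 = 0 (operand ≠ 0)
(z \/ x) = max(0.71, 0.14) = 0.71
(~w \/ (z \/ x)) = max(0, 0.71) = 0.71
(w -> x): 0.35 > 0.14, so result = 0.14
((~w \/ (z \/ x)) \/ (w -> x)) = max(0.71, 0.14) = 0.71
~x: Gödel ¬ of 0.14 = 0 (operand ≠ 0)
(~x /\ x) = min(0, 0.14) = 0
(w /\ z) = min(0.35, 0.71) = 0.35
~z: Gödel ¬ of 0.71 = 0 (operand ≠ 0)
(~z /\ z) = min(0, 0.71) = 0
((w /\ z) /\ (~z /\ z)) = min(0.35, 0) = 0
~z: Gödel ¬ of 0.71 = 0 (operand ≠ 0)
(w -> ~z): 0.35 > 0, so result = 0
(x -> (w -> ~z)): 0.14 > 0, so result = 0
(x /\ (x -> (w -> ~z))) = min(0.14, 0) = 0
(((w /\ z) /\ (~z /\ z)) -> (x /\ (x -> (w -> ~z)))): 0 ≤ 0, so result = 1
((~x /\ x) \/ (((w /\ z) /\ (~z /\ z)) -> (x /\ (x -> (w -> ~z))))) = max(0, 1) = 1
(((~w \/ (z \/ x)) \/ (w -> x)) /\ ((~x /\ x) \/ (((w /\ z) /\ (~z /\ z)) -> (x /\ (x -> (w -> ~z)))))) = min(0.71, 1) = 0.71

0.71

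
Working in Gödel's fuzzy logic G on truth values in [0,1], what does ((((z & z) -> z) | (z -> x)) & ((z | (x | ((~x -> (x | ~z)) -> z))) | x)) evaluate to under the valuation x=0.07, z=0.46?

0.46

(z & z) = min(0.46, 0.46) = 0.46
((z & z) -> z): 0.46 ≤ 0.46, so result = 1
(z -> x): 0.46 > 0.07, so result = 0.07
(((z & z) -> z) | (z -> x)) = max(1, 0.07) = 1
~x: Gödel ¬ of 0.07 = 0 (operand ≠ 0)
~z: Gödel ¬ of 0.46 = 0 (operand ≠ 0)
(x | ~z) = max(0.07, 0) = 0.07
(~x -> (x | ~z)): 0 ≤ 0.07, so result = 1
((~x -> (x | ~z)) -> z): 1 > 0.46, so result = 0.46
(x | ((~x -> (x | ~z)) -> z)) = max(0.07, 0.46) = 0.46
(z | (x | ((~x -> (x | ~z)) -> z))) = max(0.46, 0.46) = 0.46
((z | (x | ((~x -> (x | ~z)) -> z))) | x) = max(0.46, 0.07) = 0.46
((((z & z) -> z) | (z -> x)) & ((z | (x | ((~x -> (x | ~z)) -> z))) | x)) = min(1, 0.46) = 0.46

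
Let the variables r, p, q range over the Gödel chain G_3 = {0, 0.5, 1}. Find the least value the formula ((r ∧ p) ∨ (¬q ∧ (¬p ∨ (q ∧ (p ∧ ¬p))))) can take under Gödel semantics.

0.00

The minimum is attained at r = 0, p = 0, q = 0.5:
  (r ∧ p) = min(0, 0) = 0
  ¬q: Gödel ¬ of 0.5 = 0 (operand ≠ 0)
  ¬p: Gödel ¬ of 0 = 1 (operand is 0)
  ¬p: Gödel ¬ of 0 = 1 (operand is 0)
  (p ∧ ¬p) = min(0, 1) = 0
  (q ∧ (p ∧ ¬p)) = min(0.5, 0) = 0
  (¬p ∨ (q ∧ (p ∧ ¬p))) = max(1, 0) = 1
  (¬q ∧ (¬p ∨ (q ∧ (p ∧ ¬p)))) = min(0, 1) = 0
  ((r ∧ p) ∨ (¬q ∧ (¬p ∨ (q ∧ (p ∧ ¬p))))) = max(0, 0) = 0
Checking all 27 assignments confirms none give a value below 0.00.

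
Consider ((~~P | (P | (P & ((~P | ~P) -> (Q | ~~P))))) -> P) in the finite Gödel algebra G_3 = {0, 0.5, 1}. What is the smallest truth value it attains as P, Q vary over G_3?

0.50

The minimum is attained at P = 0.5, Q = 0:
  ~P: Gödel ¬ of 0.5 = 0 (operand ≠ 0)
  ~~P: Gödel ¬ of 0 = 1 (operand is 0)
  ~P: Gödel ¬ of 0.5 = 0 (operand ≠ 0)
  ~P: Gödel ¬ of 0.5 = 0 (operand ≠ 0)
  (~P | ~P) = max(0, 0) = 0
  ~P: Gödel ¬ of 0.5 = 0 (operand ≠ 0)
  ~~P: Gödel ¬ of 0 = 1 (operand is 0)
  (Q | ~~P) = max(0, 1) = 1
  ((~P | ~P) -> (Q | ~~P)): 0 ≤ 1, so result = 1
  (P & ((~P | ~P) -> (Q | ~~P))) = min(0.5, 1) = 0.5
  (P | (P & ((~P | ~P) -> (Q | ~~P)))) = max(0.5, 0.5) = 0.5
  (~~P | (P | (P & ((~P | ~P) -> (Q | ~~P))))) = max(1, 0.5) = 1
  ((~~P | (P | (P & ((~P | ~P) -> (Q | ~~P))))) -> P): 1 > 0.5, so result = 0.5
Checking all 9 assignments confirms none give a value below 0.50.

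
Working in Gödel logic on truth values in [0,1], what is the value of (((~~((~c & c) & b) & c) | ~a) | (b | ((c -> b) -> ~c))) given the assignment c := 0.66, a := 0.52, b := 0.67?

0.67

~c: Gödel ¬ of 0.66 = 0 (operand ≠ 0)
(~c & c) = min(0, 0.66) = 0
((~c & c) & b) = min(0, 0.67) = 0
~((~c & c) & b): Gödel ¬ of 0 = 1 (operand is 0)
~~((~c & c) & b): Gödel ¬ of 1 = 0 (operand ≠ 0)
(~~((~c & c) & b) & c) = min(0, 0.66) = 0
~a: Gödel ¬ of 0.52 = 0 (operand ≠ 0)
((~~((~c & c) & b) & c) | ~a) = max(0, 0) = 0
(c -> b): 0.66 ≤ 0.67, so result = 1
~c: Gödel ¬ of 0.66 = 0 (operand ≠ 0)
((c -> b) -> ~c): 1 > 0, so result = 0
(b | ((c -> b) -> ~c)) = max(0.67, 0) = 0.67
(((~~((~c & c) & b) & c) | ~a) | (b | ((c -> b) -> ~c))) = max(0, 0.67) = 0.67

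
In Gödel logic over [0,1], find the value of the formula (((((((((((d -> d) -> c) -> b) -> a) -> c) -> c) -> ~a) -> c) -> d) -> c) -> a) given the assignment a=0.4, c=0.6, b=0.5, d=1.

0.40

(d -> d): 1 ≤ 1, so result = 1
((d -> d) -> c): 1 > 0.6, so result = 0.6
(((d -> d) -> c) -> b): 0.6 > 0.5, so result = 0.5
((((d -> d) -> c) -> b) -> a): 0.5 > 0.4, so result = 0.4
(((((d -> d) -> c) -> b) -> a) -> c): 0.4 ≤ 0.6, so result = 1
((((((d -> d) -> c) -> b) -> a) -> c) -> c): 1 > 0.6, so result = 0.6
~a: Gödel ¬ of 0.4 = 0 (operand ≠ 0)
(((((((d -> d) -> c) -> b) -> a) -> c) -> c) -> ~a): 0.6 > 0, so result = 0
((((((((d -> d) -> c) -> b) -> a) -> c) -> c) -> ~a) -> c): 0 ≤ 0.6, so result = 1
(((((((((d -> d) -> c) -> b) -> a) -> c) -> c) -> ~a) -> c) -> d): 1 ≤ 1, so result = 1
((((((((((d -> d) -> c) -> b) -> a) -> c) -> c) -> ~a) -> c) -> d) -> c): 1 > 0.6, so result = 0.6
(((((((((((d -> d) -> c) -> b) -> a) -> c) -> c) -> ~a) -> c) -> d) -> c) -> a): 0.6 > 0.4, so result = 0.4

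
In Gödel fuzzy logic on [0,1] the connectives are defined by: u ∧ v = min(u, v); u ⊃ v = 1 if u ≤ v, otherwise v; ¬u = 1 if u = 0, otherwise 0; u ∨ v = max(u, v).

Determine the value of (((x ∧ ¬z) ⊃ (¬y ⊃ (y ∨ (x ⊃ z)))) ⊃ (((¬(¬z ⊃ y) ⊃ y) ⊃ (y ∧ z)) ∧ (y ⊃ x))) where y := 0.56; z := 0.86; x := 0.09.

¬z: Gödel ¬ of 0.86 = 0 (operand ≠ 0)
(x ∧ ¬z) = min(0.09, 0) = 0
¬y: Gödel ¬ of 0.56 = 0 (operand ≠ 0)
(x ⊃ z): 0.09 ≤ 0.86, so result = 1
(y ∨ (x ⊃ z)) = max(0.56, 1) = 1
(¬y ⊃ (y ∨ (x ⊃ z))): 0 ≤ 1, so result = 1
((x ∧ ¬z) ⊃ (¬y ⊃ (y ∨ (x ⊃ z)))): 0 ≤ 1, so result = 1
¬z: Gödel ¬ of 0.86 = 0 (operand ≠ 0)
(¬z ⊃ y): 0 ≤ 0.56, so result = 1
¬(¬z ⊃ y): Gödel ¬ of 1 = 0 (operand ≠ 0)
(¬(¬z ⊃ y) ⊃ y): 0 ≤ 0.56, so result = 1
(y ∧ z) = min(0.56, 0.86) = 0.56
((¬(¬z ⊃ y) ⊃ y) ⊃ (y ∧ z)): 1 > 0.56, so result = 0.56
(y ⊃ x): 0.56 > 0.09, so result = 0.09
(((¬(¬z ⊃ y) ⊃ y) ⊃ (y ∧ z)) ∧ (y ⊃ x)) = min(0.56, 0.09) = 0.09
(((x ∧ ¬z) ⊃ (¬y ⊃ (y ∨ (x ⊃ z)))) ⊃ (((¬(¬z ⊃ y) ⊃ y) ⊃ (y ∧ z)) ∧ (y ⊃ x))): 1 > 0.09, so result = 0.09

0.09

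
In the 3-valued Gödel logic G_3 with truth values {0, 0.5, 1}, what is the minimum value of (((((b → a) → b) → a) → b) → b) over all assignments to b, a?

0.50

The minimum is attained at b = 0.5, a = 0:
  (b → a): 0.5 > 0, so result = 0
  ((b → a) → b): 0 ≤ 0.5, so result = 1
  (((b → a) → b) → a): 1 > 0, so result = 0
  ((((b → a) → b) → a) → b): 0 ≤ 0.5, so result = 1
  (((((b → a) → b) → a) → b) → b): 1 > 0.5, so result = 0.5
Checking all 9 assignments confirms none give a value below 0.50.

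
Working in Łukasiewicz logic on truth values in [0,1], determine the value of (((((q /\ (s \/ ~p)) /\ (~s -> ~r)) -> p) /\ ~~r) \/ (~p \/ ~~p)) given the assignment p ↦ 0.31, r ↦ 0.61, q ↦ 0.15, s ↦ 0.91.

~p: Łukasiewicz ¬ gives 1 − 0.31 = 0.69
(s \/ ~p) = max(0.91, 0.69) = 0.91
(q /\ (s \/ ~p)) = min(0.15, 0.91) = 0.15
~s: Łukasiewicz ¬ gives 1 − 0.91 = 0.09
~r: Łukasiewicz ¬ gives 1 − 0.61 = 0.39
(~s -> ~r): min(1, 1 − 0.09 + 0.39) = 1
((q /\ (s \/ ~p)) /\ (~s -> ~r)) = min(0.15, 1) = 0.15
(((q /\ (s \/ ~p)) /\ (~s -> ~r)) -> p): min(1, 1 − 0.15 + 0.31) = 1
~r: Łukasiewicz ¬ gives 1 − 0.61 = 0.39
~~r: Łukasiewicz ¬ gives 1 − 0.39 = 0.61
((((q /\ (s \/ ~p)) /\ (~s -> ~r)) -> p) /\ ~~r) = min(1, 0.61) = 0.61
~p: Łukasiewicz ¬ gives 1 − 0.31 = 0.69
~p: Łukasiewicz ¬ gives 1 − 0.31 = 0.69
~~p: Łukasiewicz ¬ gives 1 − 0.69 = 0.31
(~p \/ ~~p) = max(0.69, 0.31) = 0.69
(((((q /\ (s \/ ~p)) /\ (~s -> ~r)) -> p) /\ ~~r) \/ (~p \/ ~~p)) = max(0.61, 0.69) = 0.69

0.69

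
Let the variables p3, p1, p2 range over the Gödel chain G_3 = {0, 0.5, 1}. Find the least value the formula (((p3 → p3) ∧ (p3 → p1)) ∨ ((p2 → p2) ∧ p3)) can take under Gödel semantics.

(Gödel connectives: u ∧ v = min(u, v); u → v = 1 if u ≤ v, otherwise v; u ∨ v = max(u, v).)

The minimum is attained at p3 = 0.5, p1 = 0, p2 = 0:
  (p3 → p3): 0.5 ≤ 0.5, so result = 1
  (p3 → p1): 0.5 > 0, so result = 0
  ((p3 → p3) ∧ (p3 → p1)) = min(1, 0) = 0
  (p2 → p2): 0 ≤ 0, so result = 1
  ((p2 → p2) ∧ p3) = min(1, 0.5) = 0.5
  (((p3 → p3) ∧ (p3 → p1)) ∨ ((p2 → p2) ∧ p3)) = max(0, 0.5) = 0.5
Checking all 27 assignments confirms none give a value below 0.50.

0.50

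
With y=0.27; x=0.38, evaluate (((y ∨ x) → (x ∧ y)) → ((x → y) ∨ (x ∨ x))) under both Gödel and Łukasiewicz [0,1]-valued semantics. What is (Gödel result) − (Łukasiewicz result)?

0.00

Gödel evaluation:
  (y ∨ x) = max(0.27, 0.38) = 0.38
  (x ∧ y) = min(0.38, 0.27) = 0.27
  ((y ∨ x) → (x ∧ y)): 0.38 > 0.27, so result = 0.27
  (x → y): 0.38 > 0.27, so result = 0.27
  (x ∨ x) = max(0.38, 0.38) = 0.38
  ((x → y) ∨ (x ∨ x)) = max(0.27, 0.38) = 0.38
  (((y ∨ x) → (x ∧ y)) → ((x → y) ∨ (x ∨ x))): 0.27 ≤ 0.38, so result = 1
  Gödel value = 1
Łukasiewicz evaluation:
  (y ∨ x) = max(0.27, 0.38) = 0.38
  (x ∧ y) = min(0.38, 0.27) = 0.27
  ((y ∨ x) → (x ∧ y)): min(1, 1 − 0.38 + 0.27) = 0.89
  (x → y): min(1, 1 − 0.38 + 0.27) = 0.89
  (x ∨ x) = max(0.38, 0.38) = 0.38
  ((x → y) ∨ (x ∨ x)) = max(0.89, 0.38) = 0.89
  (((y ∨ x) → (x ∧ y)) → ((x → y) ∨ (x ∨ x))): min(1, 1 − 0.89 + 0.89) = 1
  Łukasiewicz value = 1
Difference: 1 − 1 = 0.00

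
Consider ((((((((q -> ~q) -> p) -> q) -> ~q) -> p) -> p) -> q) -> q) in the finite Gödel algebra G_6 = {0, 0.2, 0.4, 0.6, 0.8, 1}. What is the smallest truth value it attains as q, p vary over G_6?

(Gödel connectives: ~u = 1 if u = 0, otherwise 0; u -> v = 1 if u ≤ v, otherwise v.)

0.20

The minimum is attained at q = 0.2, p = 0:
  ~q: Gödel ¬ of 0.2 = 0 (operand ≠ 0)
  (q -> ~q): 0.2 > 0, so result = 0
  ((q -> ~q) -> p): 0 ≤ 0, so result = 1
  (((q -> ~q) -> p) -> q): 1 > 0.2, so result = 0.2
  ~q: Gödel ¬ of 0.2 = 0 (operand ≠ 0)
  ((((q -> ~q) -> p) -> q) -> ~q): 0.2 > 0, so result = 0
  (((((q -> ~q) -> p) -> q) -> ~q) -> p): 0 ≤ 0, so result = 1
  ((((((q -> ~q) -> p) -> q) -> ~q) -> p) -> p): 1 > 0, so result = 0
  (((((((q -> ~q) -> p) -> q) -> ~q) -> p) -> p) -> q): 0 ≤ 0.2, so result = 1
  ((((((((q -> ~q) -> p) -> q) -> ~q) -> p) -> p) -> q) -> q): 1 > 0.2, so result = 0.2
Checking all 36 assignments confirms none give a value below 0.20.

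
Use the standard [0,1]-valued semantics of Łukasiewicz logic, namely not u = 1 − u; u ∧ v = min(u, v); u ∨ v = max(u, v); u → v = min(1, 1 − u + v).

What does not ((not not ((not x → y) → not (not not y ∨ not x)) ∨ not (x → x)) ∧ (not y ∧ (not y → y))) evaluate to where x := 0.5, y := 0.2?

not x: Łukasiewicz ¬ gives 1 − 0.5 = 0.5
(not x → y): min(1, 1 − 0.5 + 0.2) = 0.7
not y: Łukasiewicz ¬ gives 1 − 0.2 = 0.8
not not y: Łukasiewicz ¬ gives 1 − 0.8 = 0.2
not x: Łukasiewicz ¬ gives 1 − 0.5 = 0.5
(not not y ∨ not x) = max(0.2, 0.5) = 0.5
not (not not y ∨ not x): Łukasiewicz ¬ gives 1 − 0.5 = 0.5
((not x → y) → not (not not y ∨ not x)): min(1, 1 − 0.7 + 0.5) = 0.8
not ((not x → y) → not (not not y ∨ not x)): Łukasiewicz ¬ gives 1 − 0.8 = 0.2
not not ((not x → y) → not (not not y ∨ not x)): Łukasiewicz ¬ gives 1 − 0.2 = 0.8
(x → x): min(1, 1 − 0.5 + 0.5) = 1
not (x → x): Łukasiewicz ¬ gives 1 − 1 = 0
(not not ((not x → y) → not (not not y ∨ not x)) ∨ not (x → x)) = max(0.8, 0) = 0.8
not y: Łukasiewicz ¬ gives 1 − 0.2 = 0.8
not y: Łukasiewicz ¬ gives 1 − 0.2 = 0.8
(not y → y): min(1, 1 − 0.8 + 0.2) = 0.4
(not y ∧ (not y → y)) = min(0.8, 0.4) = 0.4
((not not ((not x → y) → not (not not y ∨ not x)) ∨ not (x → x)) ∧ (not y ∧ (not y → y))) = min(0.8, 0.4) = 0.4
not ((not not ((not x → y) → not (not not y ∨ not x)) ∨ not (x → x)) ∧ (not y ∧ (not y → y))): Łukasiewicz ¬ gives 1 − 0.4 = 0.6

0.60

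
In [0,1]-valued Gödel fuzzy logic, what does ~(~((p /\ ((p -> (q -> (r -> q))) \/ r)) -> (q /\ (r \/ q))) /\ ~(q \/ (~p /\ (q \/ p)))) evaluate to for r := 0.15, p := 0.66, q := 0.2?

(r -> q): 0.15 ≤ 0.2, so result = 1
(q -> (r -> q)): 0.2 ≤ 1, so result = 1
(p -> (q -> (r -> q))): 0.66 ≤ 1, so result = 1
((p -> (q -> (r -> q))) \/ r) = max(1, 0.15) = 1
(p /\ ((p -> (q -> (r -> q))) \/ r)) = min(0.66, 1) = 0.66
(r \/ q) = max(0.15, 0.2) = 0.2
(q /\ (r \/ q)) = min(0.2, 0.2) = 0.2
((p /\ ((p -> (q -> (r -> q))) \/ r)) -> (q /\ (r \/ q))): 0.66 > 0.2, so result = 0.2
~((p /\ ((p -> (q -> (r -> q))) \/ r)) -> (q /\ (r \/ q))): Gödel ¬ of 0.2 = 0 (operand ≠ 0)
~p: Gödel ¬ of 0.66 = 0 (operand ≠ 0)
(q \/ p) = max(0.2, 0.66) = 0.66
(~p /\ (q \/ p)) = min(0, 0.66) = 0
(q \/ (~p /\ (q \/ p))) = max(0.2, 0) = 0.2
~(q \/ (~p /\ (q \/ p))): Gödel ¬ of 0.2 = 0 (operand ≠ 0)
(~((p /\ ((p -> (q -> (r -> q))) \/ r)) -> (q /\ (r \/ q))) /\ ~(q \/ (~p /\ (q \/ p)))) = min(0, 0) = 0
~(~((p /\ ((p -> (q -> (r -> q))) \/ r)) -> (q /\ (r \/ q))) /\ ~(q \/ (~p /\ (q \/ p)))): Gödel ¬ of 0 = 1 (operand is 0)

1.00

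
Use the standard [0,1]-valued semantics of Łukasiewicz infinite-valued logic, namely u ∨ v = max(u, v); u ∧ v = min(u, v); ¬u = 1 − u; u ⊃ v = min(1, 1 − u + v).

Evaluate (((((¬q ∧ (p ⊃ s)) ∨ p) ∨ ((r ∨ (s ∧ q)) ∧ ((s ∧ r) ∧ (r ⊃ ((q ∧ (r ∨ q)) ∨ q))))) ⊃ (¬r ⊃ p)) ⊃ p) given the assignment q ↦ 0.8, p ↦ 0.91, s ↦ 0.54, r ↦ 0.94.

¬q: Łukasiewicz ¬ gives 1 − 0.8 = 0.2
(p ⊃ s): min(1, 1 − 0.91 + 0.54) = 0.63
(¬q ∧ (p ⊃ s)) = min(0.2, 0.63) = 0.2
((¬q ∧ (p ⊃ s)) ∨ p) = max(0.2, 0.91) = 0.91
(s ∧ q) = min(0.54, 0.8) = 0.54
(r ∨ (s ∧ q)) = max(0.94, 0.54) = 0.94
(s ∧ r) = min(0.54, 0.94) = 0.54
(r ∨ q) = max(0.94, 0.8) = 0.94
(q ∧ (r ∨ q)) = min(0.8, 0.94) = 0.8
((q ∧ (r ∨ q)) ∨ q) = max(0.8, 0.8) = 0.8
(r ⊃ ((q ∧ (r ∨ q)) ∨ q)): min(1, 1 − 0.94 + 0.8) = 0.86
((s ∧ r) ∧ (r ⊃ ((q ∧ (r ∨ q)) ∨ q))) = min(0.54, 0.86) = 0.54
((r ∨ (s ∧ q)) ∧ ((s ∧ r) ∧ (r ⊃ ((q ∧ (r ∨ q)) ∨ q)))) = min(0.94, 0.54) = 0.54
(((¬q ∧ (p ⊃ s)) ∨ p) ∨ ((r ∨ (s ∧ q)) ∧ ((s ∧ r) ∧ (r ⊃ ((q ∧ (r ∨ q)) ∨ q))))) = max(0.91, 0.54) = 0.91
¬r: Łukasiewicz ¬ gives 1 − 0.94 = 0.06
(¬r ⊃ p): min(1, 1 − 0.06 + 0.91) = 1
((((¬q ∧ (p ⊃ s)) ∨ p) ∨ ((r ∨ (s ∧ q)) ∧ ((s ∧ r) ∧ (r ⊃ ((q ∧ (r ∨ q)) ∨ q))))) ⊃ (¬r ⊃ p)): min(1, 1 − 0.91 + 1) = 1
(((((¬q ∧ (p ⊃ s)) ∨ p) ∨ ((r ∨ (s ∧ q)) ∧ ((s ∧ r) ∧ (r ⊃ ((q ∧ (r ∨ q)) ∨ q))))) ⊃ (¬r ⊃ p)) ⊃ p): min(1, 1 − 1 + 0.91) = 0.91

0.91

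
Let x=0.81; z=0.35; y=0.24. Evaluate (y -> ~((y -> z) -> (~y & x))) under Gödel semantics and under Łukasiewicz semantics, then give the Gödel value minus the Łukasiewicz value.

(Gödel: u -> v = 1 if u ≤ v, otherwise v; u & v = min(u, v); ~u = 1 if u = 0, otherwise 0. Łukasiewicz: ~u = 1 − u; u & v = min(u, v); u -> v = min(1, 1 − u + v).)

Gödel evaluation:
  (y -> z): 0.24 ≤ 0.35, so result = 1
  ~y: Gödel ¬ of 0.24 = 0 (operand ≠ 0)
  (~y & x) = min(0, 0.81) = 0
  ((y -> z) -> (~y & x)): 1 > 0, so result = 0
  ~((y -> z) -> (~y & x)): Gödel ¬ of 0 = 1 (operand is 0)
  (y -> ~((y -> z) -> (~y & x))): 0.24 ≤ 1, so result = 1
  Gödel value = 1
Łukasiewicz evaluation:
  (y -> z): min(1, 1 − 0.24 + 0.35) = 1
  ~y: Łukasiewicz ¬ gives 1 − 0.24 = 0.76
  (~y & x) = min(0.76, 0.81) = 0.76
  ((y -> z) -> (~y & x)): min(1, 1 − 1 + 0.76) = 0.76
  ~((y -> z) -> (~y & x)): Łukasiewicz ¬ gives 1 − 0.76 = 0.24
  (y -> ~((y -> z) -> (~y & x))): min(1, 1 − 0.24 + 0.24) = 1
  Łukasiewicz value = 1
Difference: 1 − 1 = 0.00

0.00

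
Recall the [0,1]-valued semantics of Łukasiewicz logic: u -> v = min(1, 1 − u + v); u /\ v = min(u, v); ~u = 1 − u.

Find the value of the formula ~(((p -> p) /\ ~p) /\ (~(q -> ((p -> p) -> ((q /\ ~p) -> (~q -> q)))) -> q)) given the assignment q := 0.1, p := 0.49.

0.49

(p -> p): min(1, 1 − 0.49 + 0.49) = 1
~p: Łukasiewicz ¬ gives 1 − 0.49 = 0.51
((p -> p) /\ ~p) = min(1, 0.51) = 0.51
(p -> p): min(1, 1 − 0.49 + 0.49) = 1
~p: Łukasiewicz ¬ gives 1 − 0.49 = 0.51
(q /\ ~p) = min(0.1, 0.51) = 0.1
~q: Łukasiewicz ¬ gives 1 − 0.1 = 0.9
(~q -> q): min(1, 1 − 0.9 + 0.1) = 0.2
((q /\ ~p) -> (~q -> q)): min(1, 1 − 0.1 + 0.2) = 1
((p -> p) -> ((q /\ ~p) -> (~q -> q))): min(1, 1 − 1 + 1) = 1
(q -> ((p -> p) -> ((q /\ ~p) -> (~q -> q)))): min(1, 1 − 0.1 + 1) = 1
~(q -> ((p -> p) -> ((q /\ ~p) -> (~q -> q)))): Łukasiewicz ¬ gives 1 − 1 = 0
(~(q -> ((p -> p) -> ((q /\ ~p) -> (~q -> q)))) -> q): min(1, 1 − 0 + 0.1) = 1
(((p -> p) /\ ~p) /\ (~(q -> ((p -> p) -> ((q /\ ~p) -> (~q -> q)))) -> q)) = min(0.51, 1) = 0.51
~(((p -> p) /\ ~p) /\ (~(q -> ((p -> p) -> ((q /\ ~p) -> (~q -> q)))) -> q)): Łukasiewicz ¬ gives 1 − 0.51 = 0.49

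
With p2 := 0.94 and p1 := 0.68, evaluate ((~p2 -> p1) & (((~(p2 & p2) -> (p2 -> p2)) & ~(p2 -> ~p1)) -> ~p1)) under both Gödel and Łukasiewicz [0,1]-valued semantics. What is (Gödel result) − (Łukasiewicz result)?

Gödel evaluation:
  ~p2: Gödel ¬ of 0.94 = 0 (operand ≠ 0)
  (~p2 -> p1): 0 ≤ 0.68, so result = 1
  (p2 & p2) = min(0.94, 0.94) = 0.94
  ~(p2 & p2): Gödel ¬ of 0.94 = 0 (operand ≠ 0)
  (p2 -> p2): 0.94 ≤ 0.94, so result = 1
  (~(p2 & p2) -> (p2 -> p2)): 0 ≤ 1, so result = 1
  ~p1: Gödel ¬ of 0.68 = 0 (operand ≠ 0)
  (p2 -> ~p1): 0.94 > 0, so result = 0
  ~(p2 -> ~p1): Gödel ¬ of 0 = 1 (operand is 0)
  ((~(p2 & p2) -> (p2 -> p2)) & ~(p2 -> ~p1)) = min(1, 1) = 1
  ~p1: Gödel ¬ of 0.68 = 0 (operand ≠ 0)
  (((~(p2 & p2) -> (p2 -> p2)) & ~(p2 -> ~p1)) -> ~p1): 1 > 0, so result = 0
  ((~p2 -> p1) & (((~(p2 & p2) -> (p2 -> p2)) & ~(p2 -> ~p1)) -> ~p1)) = min(1, 0) = 0
  Gödel value = 0
Łukasiewicz evaluation:
  ~p2: Łukasiewicz ¬ gives 1 − 0.94 = 0.06
  (~p2 -> p1): min(1, 1 − 0.06 + 0.68) = 1
  (p2 & p2) = min(0.94, 0.94) = 0.94
  ~(p2 & p2): Łukasiewicz ¬ gives 1 − 0.94 = 0.06
  (p2 -> p2): min(1, 1 − 0.94 + 0.94) = 1
  (~(p2 & p2) -> (p2 -> p2)): min(1, 1 − 0.06 + 1) = 1
  ~p1: Łukasiewicz ¬ gives 1 − 0.68 = 0.32
  (p2 -> ~p1): min(1, 1 − 0.94 + 0.32) = 0.38
  ~(p2 -> ~p1): Łukasiewicz ¬ gives 1 − 0.38 = 0.62
  ((~(p2 & p2) -> (p2 -> p2)) & ~(p2 -> ~p1)) = min(1, 0.62) = 0.62
  ~p1: Łukasiewicz ¬ gives 1 − 0.68 = 0.32
  (((~(p2 & p2) -> (p2 -> p2)) & ~(p2 -> ~p1)) -> ~p1): min(1, 1 − 0.62 + 0.32) = 0.7
  ((~p2 -> p1) & (((~(p2 & p2) -> (p2 -> p2)) & ~(p2 -> ~p1)) -> ~p1)) = min(1, 0.7) = 0.7
  Łukasiewicz value = 0.7
Difference: 0 − 0.7 = -0.70

-0.70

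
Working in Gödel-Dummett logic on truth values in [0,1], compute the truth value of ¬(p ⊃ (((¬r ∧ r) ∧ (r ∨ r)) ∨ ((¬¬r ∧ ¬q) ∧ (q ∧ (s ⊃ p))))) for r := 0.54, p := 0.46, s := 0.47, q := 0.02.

¬r: Gödel ¬ of 0.54 = 0 (operand ≠ 0)
(¬r ∧ r) = min(0, 0.54) = 0
(r ∨ r) = max(0.54, 0.54) = 0.54
((¬r ∧ r) ∧ (r ∨ r)) = min(0, 0.54) = 0
¬r: Gödel ¬ of 0.54 = 0 (operand ≠ 0)
¬¬r: Gödel ¬ of 0 = 1 (operand is 0)
¬q: Gödel ¬ of 0.02 = 0 (operand ≠ 0)
(¬¬r ∧ ¬q) = min(1, 0) = 0
(s ⊃ p): 0.47 > 0.46, so result = 0.46
(q ∧ (s ⊃ p)) = min(0.02, 0.46) = 0.02
((¬¬r ∧ ¬q) ∧ (q ∧ (s ⊃ p))) = min(0, 0.02) = 0
(((¬r ∧ r) ∧ (r ∨ r)) ∨ ((¬¬r ∧ ¬q) ∧ (q ∧ (s ⊃ p)))) = max(0, 0) = 0
(p ⊃ (((¬r ∧ r) ∧ (r ∨ r)) ∨ ((¬¬r ∧ ¬q) ∧ (q ∧ (s ⊃ p))))): 0.46 > 0, so result = 0
¬(p ⊃ (((¬r ∧ r) ∧ (r ∨ r)) ∨ ((¬¬r ∧ ¬q) ∧ (q ∧ (s ⊃ p))))): Gödel ¬ of 0 = 1 (operand is 0)

1.00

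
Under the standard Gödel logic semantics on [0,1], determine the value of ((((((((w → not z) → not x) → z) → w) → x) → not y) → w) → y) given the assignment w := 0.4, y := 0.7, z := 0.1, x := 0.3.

0.70

not z: Gödel ¬ of 0.1 = 0 (operand ≠ 0)
(w → not z): 0.4 > 0, so result = 0
not x: Gödel ¬ of 0.3 = 0 (operand ≠ 0)
((w → not z) → not x): 0 ≤ 0, so result = 1
(((w → not z) → not x) → z): 1 > 0.1, so result = 0.1
((((w → not z) → not x) → z) → w): 0.1 ≤ 0.4, so result = 1
(((((w → not z) → not x) → z) → w) → x): 1 > 0.3, so result = 0.3
not y: Gödel ¬ of 0.7 = 0 (operand ≠ 0)
((((((w → not z) → not x) → z) → w) → x) → not y): 0.3 > 0, so result = 0
(((((((w → not z) → not x) → z) → w) → x) → not y) → w): 0 ≤ 0.4, so result = 1
((((((((w → not z) → not x) → z) → w) → x) → not y) → w) → y): 1 > 0.7, so result = 0.7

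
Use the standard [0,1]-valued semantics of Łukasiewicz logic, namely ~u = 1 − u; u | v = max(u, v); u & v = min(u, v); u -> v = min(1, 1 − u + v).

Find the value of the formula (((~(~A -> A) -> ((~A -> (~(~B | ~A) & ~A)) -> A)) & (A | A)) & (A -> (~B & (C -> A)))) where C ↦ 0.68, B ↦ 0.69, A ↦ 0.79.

~A: Łukasiewicz ¬ gives 1 − 0.79 = 0.21
(~A -> A): min(1, 1 − 0.21 + 0.79) = 1
~(~A -> A): Łukasiewicz ¬ gives 1 − 1 = 0
~A: Łukasiewicz ¬ gives 1 − 0.79 = 0.21
~B: Łukasiewicz ¬ gives 1 − 0.69 = 0.31
~A: Łukasiewicz ¬ gives 1 − 0.79 = 0.21
(~B | ~A) = max(0.31, 0.21) = 0.31
~(~B | ~A): Łukasiewicz ¬ gives 1 − 0.31 = 0.69
~A: Łukasiewicz ¬ gives 1 − 0.79 = 0.21
(~(~B | ~A) & ~A) = min(0.69, 0.21) = 0.21
(~A -> (~(~B | ~A) & ~A)): min(1, 1 − 0.21 + 0.21) = 1
((~A -> (~(~B | ~A) & ~A)) -> A): min(1, 1 − 1 + 0.79) = 0.79
(~(~A -> A) -> ((~A -> (~(~B | ~A) & ~A)) -> A)): min(1, 1 − 0 + 0.79) = 1
(A | A) = max(0.79, 0.79) = 0.79
((~(~A -> A) -> ((~A -> (~(~B | ~A) & ~A)) -> A)) & (A | A)) = min(1, 0.79) = 0.79
~B: Łukasiewicz ¬ gives 1 − 0.69 = 0.31
(C -> A): min(1, 1 − 0.68 + 0.79) = 1
(~B & (C -> A)) = min(0.31, 1) = 0.31
(A -> (~B & (C -> A))): min(1, 1 − 0.79 + 0.31) = 0.52
(((~(~A -> A) -> ((~A -> (~(~B | ~A) & ~A)) -> A)) & (A | A)) & (A -> (~B & (C -> A)))) = min(0.79, 0.52) = 0.52

0.52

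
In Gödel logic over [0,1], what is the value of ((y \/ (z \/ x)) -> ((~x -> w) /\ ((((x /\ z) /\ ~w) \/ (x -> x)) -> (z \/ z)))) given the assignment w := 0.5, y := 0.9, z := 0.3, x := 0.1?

0.30

(z \/ x) = max(0.3, 0.1) = 0.3
(y \/ (z \/ x)) = max(0.9, 0.3) = 0.9
~x: Gödel ¬ of 0.1 = 0 (operand ≠ 0)
(~x -> w): 0 ≤ 0.5, so result = 1
(x /\ z) = min(0.1, 0.3) = 0.1
~w: Gödel ¬ of 0.5 = 0 (operand ≠ 0)
((x /\ z) /\ ~w) = min(0.1, 0) = 0
(x -> x): 0.1 ≤ 0.1, so result = 1
(((x /\ z) /\ ~w) \/ (x -> x)) = max(0, 1) = 1
(z \/ z) = max(0.3, 0.3) = 0.3
((((x /\ z) /\ ~w) \/ (x -> x)) -> (z \/ z)): 1 > 0.3, so result = 0.3
((~x -> w) /\ ((((x /\ z) /\ ~w) \/ (x -> x)) -> (z \/ z))) = min(1, 0.3) = 0.3
((y \/ (z \/ x)) -> ((~x -> w) /\ ((((x /\ z) /\ ~w) \/ (x -> x)) -> (z \/ z)))): 0.9 > 0.3, so result = 0.3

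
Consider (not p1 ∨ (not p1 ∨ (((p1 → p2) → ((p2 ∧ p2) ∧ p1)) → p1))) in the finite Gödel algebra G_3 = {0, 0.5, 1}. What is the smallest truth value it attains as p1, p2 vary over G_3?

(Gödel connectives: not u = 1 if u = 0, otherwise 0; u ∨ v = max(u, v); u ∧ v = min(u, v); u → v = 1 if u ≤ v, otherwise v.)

The minimum is attained at p1 = 0.5, p2 = 0:
  not p1: Gödel ¬ of 0.5 = 0 (operand ≠ 0)
  not p1: Gödel ¬ of 0.5 = 0 (operand ≠ 0)
  (p1 → p2): 0.5 > 0, so result = 0
  (p2 ∧ p2) = min(0, 0) = 0
  ((p2 ∧ p2) ∧ p1) = min(0, 0.5) = 0
  ((p1 → p2) → ((p2 ∧ p2) ∧ p1)): 0 ≤ 0, so result = 1
  (((p1 → p2) → ((p2 ∧ p2) ∧ p1)) → p1): 1 > 0.5, so result = 0.5
  (not p1 ∨ (((p1 → p2) → ((p2 ∧ p2) ∧ p1)) → p1)) = max(0, 0.5) = 0.5
  (not p1 ∨ (not p1 ∨ (((p1 → p2) → ((p2 ∧ p2) ∧ p1)) → p1))) = max(0, 0.5) = 0.5
Checking all 9 assignments confirms none give a value below 0.50.

0.50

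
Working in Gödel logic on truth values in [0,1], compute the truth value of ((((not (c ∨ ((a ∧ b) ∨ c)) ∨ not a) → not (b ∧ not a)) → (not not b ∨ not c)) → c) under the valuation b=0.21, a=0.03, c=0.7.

(a ∧ b) = min(0.03, 0.21) = 0.03
((a ∧ b) ∨ c) = max(0.03, 0.7) = 0.7
(c ∨ ((a ∧ b) ∨ c)) = max(0.7, 0.7) = 0.7
not (c ∨ ((a ∧ b) ∨ c)): Gödel ¬ of 0.7 = 0 (operand ≠ 0)
not a: Gödel ¬ of 0.03 = 0 (operand ≠ 0)
(not (c ∨ ((a ∧ b) ∨ c)) ∨ not a) = max(0, 0) = 0
not a: Gödel ¬ of 0.03 = 0 (operand ≠ 0)
(b ∧ not a) = min(0.21, 0) = 0
not (b ∧ not a): Gödel ¬ of 0 = 1 (operand is 0)
((not (c ∨ ((a ∧ b) ∨ c)) ∨ not a) → not (b ∧ not a)): 0 ≤ 1, so result = 1
not b: Gödel ¬ of 0.21 = 0 (operand ≠ 0)
not not b: Gödel ¬ of 0 = 1 (operand is 0)
not c: Gödel ¬ of 0.7 = 0 (operand ≠ 0)
(not not b ∨ not c) = max(1, 0) = 1
(((not (c ∨ ((a ∧ b) ∨ c)) ∨ not a) → not (b ∧ not a)) → (not not b ∨ not c)): 1 ≤ 1, so result = 1
((((not (c ∨ ((a ∧ b) ∨ c)) ∨ not a) → not (b ∧ not a)) → (not not b ∨ not c)) → c): 1 > 0.7, so result = 0.7

0.70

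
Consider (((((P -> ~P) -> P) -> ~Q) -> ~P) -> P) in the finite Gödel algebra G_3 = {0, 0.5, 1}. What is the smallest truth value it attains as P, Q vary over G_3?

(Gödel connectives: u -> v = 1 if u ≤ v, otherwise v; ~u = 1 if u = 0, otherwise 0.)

The minimum is attained at P = 0, Q = 0:
  ~P: Gödel ¬ of 0 = 1 (operand is 0)
  (P -> ~P): 0 ≤ 1, so result = 1
  ((P -> ~P) -> P): 1 > 0, so result = 0
  ~Q: Gödel ¬ of 0 = 1 (operand is 0)
  (((P -> ~P) -> P) -> ~Q): 0 ≤ 1, so result = 1
  ~P: Gödel ¬ of 0 = 1 (operand is 0)
  ((((P -> ~P) -> P) -> ~Q) -> ~P): 1 ≤ 1, so result = 1
  (((((P -> ~P) -> P) -> ~Q) -> ~P) -> P): 1 > 0, so result = 0
Checking all 9 assignments confirms none give a value below 0.00.

0.00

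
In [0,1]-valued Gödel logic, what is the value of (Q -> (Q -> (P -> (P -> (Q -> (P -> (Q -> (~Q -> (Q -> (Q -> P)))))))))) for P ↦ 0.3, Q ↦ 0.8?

~Q: Gödel ¬ of 0.8 = 0 (operand ≠ 0)
(Q -> P): 0.8 > 0.3, so result = 0.3
(Q -> (Q -> P)): 0.8 > 0.3, so result = 0.3
(~Q -> (Q -> (Q -> P))): 0 ≤ 0.3, so result = 1
(Q -> (~Q -> (Q -> (Q -> P)))): 0.8 ≤ 1, so result = 1
(P -> (Q -> (~Q -> (Q -> (Q -> P))))): 0.3 ≤ 1, so result = 1
(Q -> (P -> (Q -> (~Q -> (Q -> (Q -> P)))))): 0.8 ≤ 1, so result = 1
(P -> (Q -> (P -> (Q -> (~Q -> (Q -> (Q -> P))))))): 0.3 ≤ 1, so result = 1
(P -> (P -> (Q -> (P -> (Q -> (~Q -> (Q -> (Q -> P)))))))): 0.3 ≤ 1, so result = 1
(Q -> (P -> (P -> (Q -> (P -> (Q -> (~Q -> (Q -> (Q -> P))))))))): 0.8 ≤ 1, so result = 1
(Q -> (Q -> (P -> (P -> (Q -> (P -> (Q -> (~Q -> (Q -> (Q -> P)))))))))): 0.8 ≤ 1, so result = 1

1.00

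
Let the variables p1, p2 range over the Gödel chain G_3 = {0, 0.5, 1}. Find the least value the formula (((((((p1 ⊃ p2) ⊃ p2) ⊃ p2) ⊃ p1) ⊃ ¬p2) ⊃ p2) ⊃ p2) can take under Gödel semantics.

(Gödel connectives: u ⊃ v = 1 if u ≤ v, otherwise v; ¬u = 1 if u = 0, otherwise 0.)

0.50

The minimum is attained at p1 = 0.5, p2 = 0.5:
  (p1 ⊃ p2): 0.5 ≤ 0.5, so result = 1
  ((p1 ⊃ p2) ⊃ p2): 1 > 0.5, so result = 0.5
  (((p1 ⊃ p2) ⊃ p2) ⊃ p2): 0.5 ≤ 0.5, so result = 1
  ((((p1 ⊃ p2) ⊃ p2) ⊃ p2) ⊃ p1): 1 > 0.5, so result = 0.5
  ¬p2: Gödel ¬ of 0.5 = 0 (operand ≠ 0)
  (((((p1 ⊃ p2) ⊃ p2) ⊃ p2) ⊃ p1) ⊃ ¬p2): 0.5 > 0, so result = 0
  ((((((p1 ⊃ p2) ⊃ p2) ⊃ p2) ⊃ p1) ⊃ ¬p2) ⊃ p2): 0 ≤ 0.5, so result = 1
  (((((((p1 ⊃ p2) ⊃ p2) ⊃ p2) ⊃ p1) ⊃ ¬p2) ⊃ p2) ⊃ p2): 1 > 0.5, so result = 0.5
Checking all 9 assignments confirms none give a value below 0.50.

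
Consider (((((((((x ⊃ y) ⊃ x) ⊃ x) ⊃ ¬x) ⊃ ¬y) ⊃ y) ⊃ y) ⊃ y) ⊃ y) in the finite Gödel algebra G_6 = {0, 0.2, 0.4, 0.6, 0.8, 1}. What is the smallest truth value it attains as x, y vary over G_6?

0.20

The minimum is attained at x = 0, y = 0.2:
  (x ⊃ y): 0 ≤ 0.2, so result = 1
  ((x ⊃ y) ⊃ x): 1 > 0, so result = 0
  (((x ⊃ y) ⊃ x) ⊃ x): 0 ≤ 0, so result = 1
  ¬x: Gödel ¬ of 0 = 1 (operand is 0)
  ((((x ⊃ y) ⊃ x) ⊃ x) ⊃ ¬x): 1 ≤ 1, so result = 1
  ¬y: Gödel ¬ of 0.2 = 0 (operand ≠ 0)
  (((((x ⊃ y) ⊃ x) ⊃ x) ⊃ ¬x) ⊃ ¬y): 1 > 0, so result = 0
  ((((((x ⊃ y) ⊃ x) ⊃ x) ⊃ ¬x) ⊃ ¬y) ⊃ y): 0 ≤ 0.2, so result = 1
  (((((((x ⊃ y) ⊃ x) ⊃ x) ⊃ ¬x) ⊃ ¬y) ⊃ y) ⊃ y): 1 > 0.2, so result = 0.2
  ((((((((x ⊃ y) ⊃ x) ⊃ x) ⊃ ¬x) ⊃ ¬y) ⊃ y) ⊃ y) ⊃ y): 0.2 ≤ 0.2, so result = 1
  (((((((((x ⊃ y) ⊃ x) ⊃ x) ⊃ ¬x) ⊃ ¬y) ⊃ y) ⊃ y) ⊃ y) ⊃ y): 1 > 0.2, so result = 0.2
Checking all 36 assignments confirms none give a value below 0.20.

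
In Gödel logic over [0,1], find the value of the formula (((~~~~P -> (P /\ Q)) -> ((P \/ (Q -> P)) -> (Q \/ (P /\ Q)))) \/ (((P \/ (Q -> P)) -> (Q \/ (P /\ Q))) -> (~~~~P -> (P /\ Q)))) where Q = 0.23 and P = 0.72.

~P: Gödel ¬ of 0.72 = 0 (operand ≠ 0)
~~P: Gödel ¬ of 0 = 1 (operand is 0)
~~~P: Gödel ¬ of 1 = 0 (operand ≠ 0)
~~~~P: Gödel ¬ of 0 = 1 (operand is 0)
(P /\ Q) = min(0.72, 0.23) = 0.23
(~~~~P -> (P /\ Q)): 1 > 0.23, so result = 0.23
(Q -> P): 0.23 ≤ 0.72, so result = 1
(P \/ (Q -> P)) = max(0.72, 1) = 1
(P /\ Q) = min(0.72, 0.23) = 0.23
(Q \/ (P /\ Q)) = max(0.23, 0.23) = 0.23
((P \/ (Q -> P)) -> (Q \/ (P /\ Q))): 1 > 0.23, so result = 0.23
((~~~~P -> (P /\ Q)) -> ((P \/ (Q -> P)) -> (Q \/ (P /\ Q)))): 0.23 ≤ 0.23, so result = 1
(Q -> P): 0.23 ≤ 0.72, so result = 1
(P \/ (Q -> P)) = max(0.72, 1) = 1
(P /\ Q) = min(0.72, 0.23) = 0.23
(Q \/ (P /\ Q)) = max(0.23, 0.23) = 0.23
((P \/ (Q -> P)) -> (Q \/ (P /\ Q))): 1 > 0.23, so result = 0.23
~P: Gödel ¬ of 0.72 = 0 (operand ≠ 0)
~~P: Gödel ¬ of 0 = 1 (operand is 0)
~~~P: Gödel ¬ of 1 = 0 (operand ≠ 0)
~~~~P: Gödel ¬ of 0 = 1 (operand is 0)
(P /\ Q) = min(0.72, 0.23) = 0.23
(~~~~P -> (P /\ Q)): 1 > 0.23, so result = 0.23
(((P \/ (Q -> P)) -> (Q \/ (P /\ Q))) -> (~~~~P -> (P /\ Q))): 0.23 ≤ 0.23, so result = 1
(((~~~~P -> (P /\ Q)) -> ((P \/ (Q -> P)) -> (Q \/ (P /\ Q)))) \/ (((P \/ (Q -> P)) -> (Q \/ (P /\ Q))) -> (~~~~P -> (P /\ Q)))) = max(1, 1) = 1

1.00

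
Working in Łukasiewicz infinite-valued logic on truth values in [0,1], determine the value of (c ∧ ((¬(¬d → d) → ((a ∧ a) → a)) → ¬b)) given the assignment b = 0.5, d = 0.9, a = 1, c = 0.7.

0.50

¬d: Łukasiewicz ¬ gives 1 − 0.9 = 0.1
(¬d → d): min(1, 1 − 0.1 + 0.9) = 1
¬(¬d → d): Łukasiewicz ¬ gives 1 − 1 = 0
(a ∧ a) = min(1, 1) = 1
((a ∧ a) → a): min(1, 1 − 1 + 1) = 1
(¬(¬d → d) → ((a ∧ a) → a)): min(1, 1 − 0 + 1) = 1
¬b: Łukasiewicz ¬ gives 1 − 0.5 = 0.5
((¬(¬d → d) → ((a ∧ a) → a)) → ¬b): min(1, 1 − 1 + 0.5) = 0.5
(c ∧ ((¬(¬d → d) → ((a ∧ a) → a)) → ¬b)) = min(0.7, 0.5) = 0.5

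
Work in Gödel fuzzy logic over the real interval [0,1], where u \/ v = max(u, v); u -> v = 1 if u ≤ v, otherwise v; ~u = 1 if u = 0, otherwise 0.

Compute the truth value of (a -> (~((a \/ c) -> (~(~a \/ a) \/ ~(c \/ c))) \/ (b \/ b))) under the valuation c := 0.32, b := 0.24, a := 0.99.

(a \/ c) = max(0.99, 0.32) = 0.99
~a: Gödel ¬ of 0.99 = 0 (operand ≠ 0)
(~a \/ a) = max(0, 0.99) = 0.99
~(~a \/ a): Gödel ¬ of 0.99 = 0 (operand ≠ 0)
(c \/ c) = max(0.32, 0.32) = 0.32
~(c \/ c): Gödel ¬ of 0.32 = 0 (operand ≠ 0)
(~(~a \/ a) \/ ~(c \/ c)) = max(0, 0) = 0
((a \/ c) -> (~(~a \/ a) \/ ~(c \/ c))): 0.99 > 0, so result = 0
~((a \/ c) -> (~(~a \/ a) \/ ~(c \/ c))): Gödel ¬ of 0 = 1 (operand is 0)
(b \/ b) = max(0.24, 0.24) = 0.24
(~((a \/ c) -> (~(~a \/ a) \/ ~(c \/ c))) \/ (b \/ b)) = max(1, 0.24) = 1
(a -> (~((a \/ c) -> (~(~a \/ a) \/ ~(c \/ c))) \/ (b \/ b))): 0.99 ≤ 1, so result = 1

1.00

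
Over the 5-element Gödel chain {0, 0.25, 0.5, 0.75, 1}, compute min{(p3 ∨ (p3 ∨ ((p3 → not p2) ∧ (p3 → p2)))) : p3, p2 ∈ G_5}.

0.25

The minimum is attained at p3 = 0.25, p2 = 0:
  not p2: Gödel ¬ of 0 = 1 (operand is 0)
  (p3 → not p2): 0.25 ≤ 1, so result = 1
  (p3 → p2): 0.25 > 0, so result = 0
  ((p3 → not p2) ∧ (p3 → p2)) = min(1, 0) = 0
  (p3 ∨ ((p3 → not p2) ∧ (p3 → p2))) = max(0.25, 0) = 0.25
  (p3 ∨ (p3 ∨ ((p3 → not p2) ∧ (p3 → p2)))) = max(0.25, 0.25) = 0.25
Checking all 25 assignments confirms none give a value below 0.25.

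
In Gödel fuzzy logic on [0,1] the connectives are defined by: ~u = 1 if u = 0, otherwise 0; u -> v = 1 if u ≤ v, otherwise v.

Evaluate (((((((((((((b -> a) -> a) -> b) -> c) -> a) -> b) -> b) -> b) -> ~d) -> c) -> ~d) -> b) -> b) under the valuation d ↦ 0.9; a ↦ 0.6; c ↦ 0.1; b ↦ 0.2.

0.20

(b -> a): 0.2 ≤ 0.6, so result = 1
((b -> a) -> a): 1 > 0.6, so result = 0.6
(((b -> a) -> a) -> b): 0.6 > 0.2, so result = 0.2
((((b -> a) -> a) -> b) -> c): 0.2 > 0.1, so result = 0.1
(((((b -> a) -> a) -> b) -> c) -> a): 0.1 ≤ 0.6, so result = 1
((((((b -> a) -> a) -> b) -> c) -> a) -> b): 1 > 0.2, so result = 0.2
(((((((b -> a) -> a) -> b) -> c) -> a) -> b) -> b): 0.2 ≤ 0.2, so result = 1
((((((((b -> a) -> a) -> b) -> c) -> a) -> b) -> b) -> b): 1 > 0.2, so result = 0.2
~d: Gödel ¬ of 0.9 = 0 (operand ≠ 0)
(((((((((b -> a) -> a) -> b) -> c) -> a) -> b) -> b) -> b) -> ~d): 0.2 > 0, so result = 0
((((((((((b -> a) -> a) -> b) -> c) -> a) -> b) -> b) -> b) -> ~d) -> c): 0 ≤ 0.1, so result = 1
~d: Gödel ¬ of 0.9 = 0 (operand ≠ 0)
(((((((((((b -> a) -> a) -> b) -> c) -> a) -> b) -> b) -> b) -> ~d) -> c) -> ~d): 1 > 0, so result = 0
((((((((((((b -> a) -> a) -> b) -> c) -> a) -> b) -> b) -> b) -> ~d) -> c) -> ~d) -> b): 0 ≤ 0.2, so result = 1
(((((((((((((b -> a) -> a) -> b) -> c) -> a) -> b) -> b) -> b) -> ~d) -> c) -> ~d) -> b) -> b): 1 > 0.2, so result = 0.2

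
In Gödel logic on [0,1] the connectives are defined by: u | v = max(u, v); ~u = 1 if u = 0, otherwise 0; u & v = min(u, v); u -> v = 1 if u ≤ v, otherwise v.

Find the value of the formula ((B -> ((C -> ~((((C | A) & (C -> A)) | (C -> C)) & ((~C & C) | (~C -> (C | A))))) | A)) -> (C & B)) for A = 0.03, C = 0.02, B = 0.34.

0.02

(C | A) = max(0.02, 0.03) = 0.03
(C -> A): 0.02 ≤ 0.03, so result = 1
((C | A) & (C -> A)) = min(0.03, 1) = 0.03
(C -> C): 0.02 ≤ 0.02, so result = 1
(((C | A) & (C -> A)) | (C -> C)) = max(0.03, 1) = 1
~C: Gödel ¬ of 0.02 = 0 (operand ≠ 0)
(~C & C) = min(0, 0.02) = 0
~C: Gödel ¬ of 0.02 = 0 (operand ≠ 0)
(C | A) = max(0.02, 0.03) = 0.03
(~C -> (C | A)): 0 ≤ 0.03, so result = 1
((~C & C) | (~C -> (C | A))) = max(0, 1) = 1
((((C | A) & (C -> A)) | (C -> C)) & ((~C & C) | (~C -> (C | A)))) = min(1, 1) = 1
~((((C | A) & (C -> A)) | (C -> C)) & ((~C & C) | (~C -> (C | A)))): Gödel ¬ of 1 = 0 (operand ≠ 0)
(C -> ~((((C | A) & (C -> A)) | (C -> C)) & ((~C & C) | (~C -> (C | A))))): 0.02 > 0, so result = 0
((C -> ~((((C | A) & (C -> A)) | (C -> C)) & ((~C & C) | (~C -> (C | A))))) | A) = max(0, 0.03) = 0.03
(B -> ((C -> ~((((C | A) & (C -> A)) | (C -> C)) & ((~C & C) | (~C -> (C | A))))) | A)): 0.34 > 0.03, so result = 0.03
(C & B) = min(0.02, 0.34) = 0.02
((B -> ((C -> ~((((C | A) & (C -> A)) | (C -> C)) & ((~C & C) | (~C -> (C | A))))) | A)) -> (C & B)): 0.03 > 0.02, so result = 0.02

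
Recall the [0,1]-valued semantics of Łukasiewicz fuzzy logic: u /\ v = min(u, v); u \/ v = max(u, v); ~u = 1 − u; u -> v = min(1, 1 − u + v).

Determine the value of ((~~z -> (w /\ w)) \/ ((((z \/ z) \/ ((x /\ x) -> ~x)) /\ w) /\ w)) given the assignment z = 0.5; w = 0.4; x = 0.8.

0.90

~z: Łukasiewicz ¬ gives 1 − 0.5 = 0.5
~~z: Łukasiewicz ¬ gives 1 − 0.5 = 0.5
(w /\ w) = min(0.4, 0.4) = 0.4
(~~z -> (w /\ w)): min(1, 1 − 0.5 + 0.4) = 0.9
(z \/ z) = max(0.5, 0.5) = 0.5
(x /\ x) = min(0.8, 0.8) = 0.8
~x: Łukasiewicz ¬ gives 1 − 0.8 = 0.2
((x /\ x) -> ~x): min(1, 1 − 0.8 + 0.2) = 0.4
((z \/ z) \/ ((x /\ x) -> ~x)) = max(0.5, 0.4) = 0.5
(((z \/ z) \/ ((x /\ x) -> ~x)) /\ w) = min(0.5, 0.4) = 0.4
((((z \/ z) \/ ((x /\ x) -> ~x)) /\ w) /\ w) = min(0.4, 0.4) = 0.4
((~~z -> (w /\ w)) \/ ((((z \/ z) \/ ((x /\ x) -> ~x)) /\ w) /\ w)) = max(0.9, 0.4) = 0.9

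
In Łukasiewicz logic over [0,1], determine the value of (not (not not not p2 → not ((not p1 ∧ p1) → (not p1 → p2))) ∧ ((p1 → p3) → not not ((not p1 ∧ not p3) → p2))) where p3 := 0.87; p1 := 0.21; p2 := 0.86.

not p2: Łukasiewicz ¬ gives 1 − 0.86 = 0.14
not not p2: Łukasiewicz ¬ gives 1 − 0.14 = 0.86
not not not p2: Łukasiewicz ¬ gives 1 − 0.86 = 0.14
not p1: Łukasiewicz ¬ gives 1 − 0.21 = 0.79
(not p1 ∧ p1) = min(0.79, 0.21) = 0.21
not p1: Łukasiewicz ¬ gives 1 − 0.21 = 0.79
(not p1 → p2): min(1, 1 − 0.79 + 0.86) = 1
((not p1 ∧ p1) → (not p1 → p2)): min(1, 1 − 0.21 + 1) = 1
not ((not p1 ∧ p1) → (not p1 → p2)): Łukasiewicz ¬ gives 1 − 1 = 0
(not not not p2 → not ((not p1 ∧ p1) → (not p1 → p2))): min(1, 1 − 0.14 + 0) = 0.86
not (not not not p2 → not ((not p1 ∧ p1) → (not p1 → p2))): Łukasiewicz ¬ gives 1 − 0.86 = 0.14
(p1 → p3): min(1, 1 − 0.21 + 0.87) = 1
not p1: Łukasiewicz ¬ gives 1 − 0.21 = 0.79
not p3: Łukasiewicz ¬ gives 1 − 0.87 = 0.13
(not p1 ∧ not p3) = min(0.79, 0.13) = 0.13
((not p1 ∧ not p3) → p2): min(1, 1 − 0.13 + 0.86) = 1
not ((not p1 ∧ not p3) → p2): Łukasiewicz ¬ gives 1 − 1 = 0
not not ((not p1 ∧ not p3) → p2): Łukasiewicz ¬ gives 1 − 0 = 1
((p1 → p3) → not not ((not p1 ∧ not p3) → p2)): min(1, 1 − 1 + 1) = 1
(not (not not not p2 → not ((not p1 ∧ p1) → (not p1 → p2))) ∧ ((p1 → p3) → not not ((not p1 ∧ not p3) → p2))) = min(0.14, 1) = 0.14

0.14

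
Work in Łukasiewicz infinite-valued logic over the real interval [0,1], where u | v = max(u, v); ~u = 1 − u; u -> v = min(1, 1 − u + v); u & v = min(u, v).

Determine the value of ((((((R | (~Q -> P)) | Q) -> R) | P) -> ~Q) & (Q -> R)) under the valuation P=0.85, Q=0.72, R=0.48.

0.43

~Q: Łukasiewicz ¬ gives 1 − 0.72 = 0.28
(~Q -> P): min(1, 1 − 0.28 + 0.85) = 1
(R | (~Q -> P)) = max(0.48, 1) = 1
((R | (~Q -> P)) | Q) = max(1, 0.72) = 1
(((R | (~Q -> P)) | Q) -> R): min(1, 1 − 1 + 0.48) = 0.48
((((R | (~Q -> P)) | Q) -> R) | P) = max(0.48, 0.85) = 0.85
~Q: Łukasiewicz ¬ gives 1 − 0.72 = 0.28
(((((R | (~Q -> P)) | Q) -> R) | P) -> ~Q): min(1, 1 − 0.85 + 0.28) = 0.43
(Q -> R): min(1, 1 − 0.72 + 0.48) = 0.76
((((((R | (~Q -> P)) | Q) -> R) | P) -> ~Q) & (Q -> R)) = min(0.43, 0.76) = 0.43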